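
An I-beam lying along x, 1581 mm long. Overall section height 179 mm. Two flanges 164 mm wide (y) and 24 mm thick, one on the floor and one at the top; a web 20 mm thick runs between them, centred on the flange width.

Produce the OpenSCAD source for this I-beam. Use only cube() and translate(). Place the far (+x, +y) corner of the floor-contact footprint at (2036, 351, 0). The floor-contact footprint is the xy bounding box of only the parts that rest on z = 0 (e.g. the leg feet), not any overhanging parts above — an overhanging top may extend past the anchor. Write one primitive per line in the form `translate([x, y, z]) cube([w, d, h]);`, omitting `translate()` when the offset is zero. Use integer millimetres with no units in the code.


translate([455, 187, 0]) cube([1581, 164, 24]);
translate([455, 259, 24]) cube([1581, 20, 131]);
translate([455, 187, 155]) cube([1581, 164, 24]);


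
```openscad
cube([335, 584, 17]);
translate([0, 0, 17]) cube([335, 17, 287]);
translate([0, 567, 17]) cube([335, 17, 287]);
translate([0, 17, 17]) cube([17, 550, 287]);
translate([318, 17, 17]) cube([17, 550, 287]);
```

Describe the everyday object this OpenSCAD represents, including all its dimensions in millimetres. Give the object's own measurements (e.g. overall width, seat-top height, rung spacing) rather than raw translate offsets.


An open-topped rectangular box: outside dimensions 335×584×304 mm, with a uniform wall and base thickness of 17 mm. The base is a full 335×584 slab on the floor; four walls sit on top of the base. The front and back walls (the −y and +y sides) span the full width; the two side walls fit between them.


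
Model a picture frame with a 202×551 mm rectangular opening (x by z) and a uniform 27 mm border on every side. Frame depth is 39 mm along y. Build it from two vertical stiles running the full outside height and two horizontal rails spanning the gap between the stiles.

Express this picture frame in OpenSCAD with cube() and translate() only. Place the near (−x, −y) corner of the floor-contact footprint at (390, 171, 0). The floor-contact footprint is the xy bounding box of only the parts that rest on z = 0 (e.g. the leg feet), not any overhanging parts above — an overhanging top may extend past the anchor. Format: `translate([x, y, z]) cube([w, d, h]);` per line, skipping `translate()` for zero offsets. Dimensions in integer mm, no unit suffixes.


translate([390, 171, 0]) cube([27, 39, 605]);
translate([619, 171, 0]) cube([27, 39, 605]);
translate([417, 171, 0]) cube([202, 39, 27]);
translate([417, 171, 578]) cube([202, 39, 27]);


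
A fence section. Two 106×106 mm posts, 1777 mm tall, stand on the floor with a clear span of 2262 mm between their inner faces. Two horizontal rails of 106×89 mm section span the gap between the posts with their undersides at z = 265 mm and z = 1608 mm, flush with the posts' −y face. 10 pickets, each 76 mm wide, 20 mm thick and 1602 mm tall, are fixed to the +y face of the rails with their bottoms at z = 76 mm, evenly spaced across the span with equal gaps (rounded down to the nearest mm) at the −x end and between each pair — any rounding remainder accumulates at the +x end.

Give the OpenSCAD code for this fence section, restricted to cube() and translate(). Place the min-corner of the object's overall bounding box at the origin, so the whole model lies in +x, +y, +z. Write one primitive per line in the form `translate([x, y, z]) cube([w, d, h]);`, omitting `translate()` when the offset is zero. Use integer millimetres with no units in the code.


cube([106, 106, 1777]);
translate([2368, 0, 0]) cube([106, 106, 1777]);
translate([106, 0, 265]) cube([2262, 106, 89]);
translate([106, 0, 1608]) cube([2262, 106, 89]);
translate([242, 106, 76]) cube([76, 20, 1602]);
translate([454, 106, 76]) cube([76, 20, 1602]);
translate([666, 106, 76]) cube([76, 20, 1602]);
translate([878, 106, 76]) cube([76, 20, 1602]);
translate([1090, 106, 76]) cube([76, 20, 1602]);
translate([1302, 106, 76]) cube([76, 20, 1602]);
translate([1514, 106, 76]) cube([76, 20, 1602]);
translate([1726, 106, 76]) cube([76, 20, 1602]);
translate([1938, 106, 76]) cube([76, 20, 1602]);
translate([2150, 106, 76]) cube([76, 20, 1602]);


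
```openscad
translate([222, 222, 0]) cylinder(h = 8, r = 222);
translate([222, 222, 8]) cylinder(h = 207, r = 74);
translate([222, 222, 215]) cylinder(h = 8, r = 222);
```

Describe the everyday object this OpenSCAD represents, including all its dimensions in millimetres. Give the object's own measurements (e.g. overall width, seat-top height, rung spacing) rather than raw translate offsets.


A spool: two coaxial disc flanges of radius 222 mm and thickness 8 mm, joined by a core cylinder of radius 74 mm and height 207 mm. The lower flange rests on z = 0 and the three cylinders share a vertical axis.


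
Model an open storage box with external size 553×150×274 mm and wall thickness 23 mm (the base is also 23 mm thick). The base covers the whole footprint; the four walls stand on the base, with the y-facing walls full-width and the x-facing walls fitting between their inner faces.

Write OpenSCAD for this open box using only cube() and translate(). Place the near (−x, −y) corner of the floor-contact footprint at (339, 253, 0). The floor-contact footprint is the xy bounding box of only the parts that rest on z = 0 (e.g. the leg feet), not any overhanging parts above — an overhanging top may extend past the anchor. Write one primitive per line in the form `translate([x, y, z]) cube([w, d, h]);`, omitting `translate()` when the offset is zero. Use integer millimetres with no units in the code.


translate([339, 253, 0]) cube([553, 150, 23]);
translate([339, 253, 23]) cube([553, 23, 251]);
translate([339, 380, 23]) cube([553, 23, 251]);
translate([339, 276, 23]) cube([23, 104, 251]);
translate([869, 276, 23]) cube([23, 104, 251]);


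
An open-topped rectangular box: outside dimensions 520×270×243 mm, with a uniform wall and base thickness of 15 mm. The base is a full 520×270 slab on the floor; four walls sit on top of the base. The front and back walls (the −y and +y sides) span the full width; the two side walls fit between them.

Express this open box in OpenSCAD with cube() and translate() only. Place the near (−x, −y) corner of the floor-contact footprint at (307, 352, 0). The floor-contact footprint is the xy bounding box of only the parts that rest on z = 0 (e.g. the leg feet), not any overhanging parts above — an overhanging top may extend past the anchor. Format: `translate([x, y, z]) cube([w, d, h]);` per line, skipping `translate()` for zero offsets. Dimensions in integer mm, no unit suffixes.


translate([307, 352, 0]) cube([520, 270, 15]);
translate([307, 352, 15]) cube([520, 15, 228]);
translate([307, 607, 15]) cube([520, 15, 228]);
translate([307, 367, 15]) cube([15, 240, 228]);
translate([812, 367, 15]) cube([15, 240, 228]);


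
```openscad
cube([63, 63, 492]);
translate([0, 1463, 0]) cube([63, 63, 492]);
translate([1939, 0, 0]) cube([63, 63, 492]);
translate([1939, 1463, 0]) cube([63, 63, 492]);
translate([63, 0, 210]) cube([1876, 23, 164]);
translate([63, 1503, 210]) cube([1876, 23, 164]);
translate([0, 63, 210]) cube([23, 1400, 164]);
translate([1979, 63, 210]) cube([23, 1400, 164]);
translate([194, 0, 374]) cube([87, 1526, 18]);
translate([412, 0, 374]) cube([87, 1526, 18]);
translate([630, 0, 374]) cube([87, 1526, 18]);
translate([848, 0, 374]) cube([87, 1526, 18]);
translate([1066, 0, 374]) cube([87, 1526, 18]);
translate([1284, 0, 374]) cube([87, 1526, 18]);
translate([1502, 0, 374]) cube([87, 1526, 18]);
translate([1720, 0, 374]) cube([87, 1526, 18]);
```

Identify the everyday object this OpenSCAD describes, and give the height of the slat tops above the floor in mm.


A bed frame. The slat-top height is 392 mm.

Four posts, four rails, and a row of slats — a bed frame. Slats sit on the rails at z = 210 + 164 = 374; with slat thickness 18, the top is 392 mm.


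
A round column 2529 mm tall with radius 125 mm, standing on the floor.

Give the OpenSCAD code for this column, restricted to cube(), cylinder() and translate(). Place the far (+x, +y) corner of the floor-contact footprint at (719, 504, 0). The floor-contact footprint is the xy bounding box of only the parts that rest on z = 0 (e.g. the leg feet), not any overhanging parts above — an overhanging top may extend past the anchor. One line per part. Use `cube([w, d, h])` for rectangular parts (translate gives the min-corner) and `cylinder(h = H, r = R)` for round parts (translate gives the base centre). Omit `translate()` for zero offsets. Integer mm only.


translate([594, 379, 0]) cylinder(h = 2529, r = 125);


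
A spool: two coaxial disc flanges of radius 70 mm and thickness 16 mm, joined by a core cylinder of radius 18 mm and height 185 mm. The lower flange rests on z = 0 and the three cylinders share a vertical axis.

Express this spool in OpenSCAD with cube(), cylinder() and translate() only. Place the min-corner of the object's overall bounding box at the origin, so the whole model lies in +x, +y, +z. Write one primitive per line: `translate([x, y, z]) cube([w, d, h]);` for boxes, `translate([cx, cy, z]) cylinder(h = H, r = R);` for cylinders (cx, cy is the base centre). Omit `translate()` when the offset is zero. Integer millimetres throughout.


translate([70, 70, 0]) cylinder(h = 16, r = 70);
translate([70, 70, 16]) cylinder(h = 185, r = 18);
translate([70, 70, 201]) cylinder(h = 16, r = 70);


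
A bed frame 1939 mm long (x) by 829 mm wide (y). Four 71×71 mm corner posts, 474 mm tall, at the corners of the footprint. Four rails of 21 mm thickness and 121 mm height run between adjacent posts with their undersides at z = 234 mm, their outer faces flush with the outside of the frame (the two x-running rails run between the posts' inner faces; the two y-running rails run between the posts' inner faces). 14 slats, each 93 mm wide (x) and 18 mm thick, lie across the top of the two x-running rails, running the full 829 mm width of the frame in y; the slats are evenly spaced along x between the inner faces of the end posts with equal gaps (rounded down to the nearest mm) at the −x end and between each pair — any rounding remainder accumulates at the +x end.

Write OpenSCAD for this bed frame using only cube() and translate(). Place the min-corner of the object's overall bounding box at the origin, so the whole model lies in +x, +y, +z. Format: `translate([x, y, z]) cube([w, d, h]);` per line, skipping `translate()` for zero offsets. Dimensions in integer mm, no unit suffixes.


cube([71, 71, 474]);
translate([0, 758, 0]) cube([71, 71, 474]);
translate([1868, 0, 0]) cube([71, 71, 474]);
translate([1868, 758, 0]) cube([71, 71, 474]);
translate([71, 0, 234]) cube([1797, 21, 121]);
translate([71, 808, 234]) cube([1797, 21, 121]);
translate([0, 71, 234]) cube([21, 687, 121]);
translate([1918, 71, 234]) cube([21, 687, 121]);
translate([104, 0, 355]) cube([93, 829, 18]);
translate([230, 0, 355]) cube([93, 829, 18]);
translate([356, 0, 355]) cube([93, 829, 18]);
translate([482, 0, 355]) cube([93, 829, 18]);
translate([608, 0, 355]) cube([93, 829, 18]);
translate([734, 0, 355]) cube([93, 829, 18]);
translate([860, 0, 355]) cube([93, 829, 18]);
translate([986, 0, 355]) cube([93, 829, 18]);
translate([1112, 0, 355]) cube([93, 829, 18]);
translate([1238, 0, 355]) cube([93, 829, 18]);
translate([1364, 0, 355]) cube([93, 829, 18]);
translate([1490, 0, 355]) cube([93, 829, 18]);
translate([1616, 0, 355]) cube([93, 829, 18]);
translate([1742, 0, 355]) cube([93, 829, 18]);


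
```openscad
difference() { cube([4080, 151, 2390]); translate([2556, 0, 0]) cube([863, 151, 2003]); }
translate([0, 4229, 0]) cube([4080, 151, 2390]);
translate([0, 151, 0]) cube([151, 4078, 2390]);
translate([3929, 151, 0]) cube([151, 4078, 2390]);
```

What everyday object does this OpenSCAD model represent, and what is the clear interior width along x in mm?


A single room. The interior width is 3778 mm.

Four walls enclosing a rectangle with a door in the front wall — a room. Outside width 4080 minus two 151 mm walls gives 3778 mm.


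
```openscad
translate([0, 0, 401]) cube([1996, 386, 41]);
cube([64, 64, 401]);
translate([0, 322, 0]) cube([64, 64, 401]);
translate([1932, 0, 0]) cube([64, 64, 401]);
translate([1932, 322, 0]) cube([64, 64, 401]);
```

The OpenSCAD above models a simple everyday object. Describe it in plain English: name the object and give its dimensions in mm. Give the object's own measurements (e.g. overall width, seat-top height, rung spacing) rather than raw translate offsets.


A long wooden bench with a 1996 mm (x) × 386 mm (y) seat, 41 mm thick, its top surface 442 mm above the floor. Four 64 mm square legs at the seat corners, flush with the edges, run from z = 0 to the seat underside.


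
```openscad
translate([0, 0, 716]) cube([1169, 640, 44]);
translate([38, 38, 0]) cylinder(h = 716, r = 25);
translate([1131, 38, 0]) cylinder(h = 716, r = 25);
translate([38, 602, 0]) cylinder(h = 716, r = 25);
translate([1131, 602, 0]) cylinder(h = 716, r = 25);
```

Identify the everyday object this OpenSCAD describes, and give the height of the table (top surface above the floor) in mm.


A table. The table height is 760 mm.

A 1169×640×44 slab sits at z = 716 on four Ø50 mm round legs — a table. The top surface is at 716 + 44 = 760 mm.


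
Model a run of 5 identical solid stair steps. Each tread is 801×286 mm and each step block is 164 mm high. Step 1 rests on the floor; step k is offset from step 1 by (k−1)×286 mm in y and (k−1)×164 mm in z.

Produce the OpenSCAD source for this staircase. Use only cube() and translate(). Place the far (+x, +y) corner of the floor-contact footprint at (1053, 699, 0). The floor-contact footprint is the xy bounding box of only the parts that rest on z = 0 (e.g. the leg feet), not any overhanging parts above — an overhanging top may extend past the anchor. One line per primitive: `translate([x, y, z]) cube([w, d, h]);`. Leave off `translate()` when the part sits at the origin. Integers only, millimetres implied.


translate([252, 413, 0]) cube([801, 286, 164]);
translate([252, 699, 164]) cube([801, 286, 164]);
translate([252, 985, 328]) cube([801, 286, 164]);
translate([252, 1271, 492]) cube([801, 286, 164]);
translate([252, 1557, 656]) cube([801, 286, 164]);


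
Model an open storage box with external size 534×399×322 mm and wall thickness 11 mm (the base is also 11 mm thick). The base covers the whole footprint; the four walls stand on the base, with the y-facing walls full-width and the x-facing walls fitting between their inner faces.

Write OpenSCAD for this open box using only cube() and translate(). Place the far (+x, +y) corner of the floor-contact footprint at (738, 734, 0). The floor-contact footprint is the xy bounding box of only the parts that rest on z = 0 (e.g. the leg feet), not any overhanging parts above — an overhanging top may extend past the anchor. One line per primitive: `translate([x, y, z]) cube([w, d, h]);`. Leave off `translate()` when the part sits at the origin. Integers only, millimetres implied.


translate([204, 335, 0]) cube([534, 399, 11]);
translate([204, 335, 11]) cube([534, 11, 311]);
translate([204, 723, 11]) cube([534, 11, 311]);
translate([204, 346, 11]) cube([11, 377, 311]);
translate([727, 346, 11]) cube([11, 377, 311]);


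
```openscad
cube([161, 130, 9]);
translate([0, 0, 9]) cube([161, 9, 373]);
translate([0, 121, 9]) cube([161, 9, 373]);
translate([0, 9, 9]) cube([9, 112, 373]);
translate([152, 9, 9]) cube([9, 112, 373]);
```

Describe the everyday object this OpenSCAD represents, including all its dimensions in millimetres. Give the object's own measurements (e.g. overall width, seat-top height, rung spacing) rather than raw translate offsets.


An open-topped rectangular box: outside dimensions 161×130×382 mm, with a uniform wall and base thickness of 9 mm. The base is a full 161×130 slab on the floor; four walls sit on top of the base. The front and back walls (the −y and +y sides) span the full width; the two side walls fit between them.


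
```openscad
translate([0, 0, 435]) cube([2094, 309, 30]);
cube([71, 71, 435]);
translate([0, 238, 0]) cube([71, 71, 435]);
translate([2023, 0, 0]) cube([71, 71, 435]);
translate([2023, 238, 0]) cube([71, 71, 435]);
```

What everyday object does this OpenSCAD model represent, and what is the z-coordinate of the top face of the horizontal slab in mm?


A bench. The seat-top height is 465 mm.

A long slab on four corner posts — a bench. The slab sits at z = 435 with thickness 30, so the top is 435 + 30 = 465 mm.


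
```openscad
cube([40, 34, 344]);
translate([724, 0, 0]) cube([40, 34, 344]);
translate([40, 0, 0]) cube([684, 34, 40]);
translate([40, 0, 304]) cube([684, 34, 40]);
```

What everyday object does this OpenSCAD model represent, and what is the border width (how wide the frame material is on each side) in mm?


A picture frame. The border width is 40 mm.

Four thin pieces enclosing a rectangular opening — a picture frame. The two full-height stiles are 344 mm tall; the top rail sits at z = 304 and is 40 mm tall, so the border above the opening is 344 − 304 = 40 mm, matching the stile x-width.


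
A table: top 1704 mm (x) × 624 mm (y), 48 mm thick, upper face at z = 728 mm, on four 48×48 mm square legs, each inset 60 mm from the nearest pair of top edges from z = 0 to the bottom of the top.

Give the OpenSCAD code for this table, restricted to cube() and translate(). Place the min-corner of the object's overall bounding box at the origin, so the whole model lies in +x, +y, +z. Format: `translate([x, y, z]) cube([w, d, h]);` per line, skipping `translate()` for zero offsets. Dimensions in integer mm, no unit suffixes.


translate([0, 0, 680]) cube([1704, 624, 48]);
translate([60, 60, 0]) cube([48, 48, 680]);
translate([1596, 60, 0]) cube([48, 48, 680]);
translate([60, 516, 0]) cube([48, 48, 680]);
translate([1596, 516, 0]) cube([48, 48, 680]);


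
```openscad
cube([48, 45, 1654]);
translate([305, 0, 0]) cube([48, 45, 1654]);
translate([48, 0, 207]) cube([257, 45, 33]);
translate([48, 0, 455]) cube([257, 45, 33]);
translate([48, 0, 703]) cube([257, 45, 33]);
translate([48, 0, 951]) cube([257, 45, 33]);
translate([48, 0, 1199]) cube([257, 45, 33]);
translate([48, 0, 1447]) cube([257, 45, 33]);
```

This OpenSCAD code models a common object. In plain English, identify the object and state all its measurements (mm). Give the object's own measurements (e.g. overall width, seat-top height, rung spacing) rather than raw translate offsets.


A straight ladder. Two 48×45 mm vertical rails, 1654 mm tall, stand 353 mm apart (outside-to-outside) with their front faces coplanar on the −y side. 6 rungs, each 45 mm deep and 33 mm tall, span between the inner faces of the rails, front faces flush with the rails. The lowest rung's underside is at z = 207 mm and rungs are spaced 248 mm apart (underside to underside).


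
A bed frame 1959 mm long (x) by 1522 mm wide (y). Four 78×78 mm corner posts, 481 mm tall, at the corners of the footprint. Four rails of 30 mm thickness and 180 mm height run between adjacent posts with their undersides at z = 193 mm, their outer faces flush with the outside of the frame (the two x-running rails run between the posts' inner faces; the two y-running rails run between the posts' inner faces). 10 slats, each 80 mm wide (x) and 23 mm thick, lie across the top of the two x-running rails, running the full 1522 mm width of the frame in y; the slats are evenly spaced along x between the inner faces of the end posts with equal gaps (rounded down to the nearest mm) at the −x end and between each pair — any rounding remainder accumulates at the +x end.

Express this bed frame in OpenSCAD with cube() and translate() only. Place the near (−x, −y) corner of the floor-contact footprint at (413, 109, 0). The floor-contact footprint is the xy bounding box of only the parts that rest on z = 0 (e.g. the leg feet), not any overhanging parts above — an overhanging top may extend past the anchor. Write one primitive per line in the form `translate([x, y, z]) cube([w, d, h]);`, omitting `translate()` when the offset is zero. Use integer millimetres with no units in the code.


// slat z = rail_z + rail_h = 193 + 180 = 373
// slat gap = ⌊(1803 − 10·80) / 11⌋ = 91
translate([413, 109, 0]) cube([78, 78, 481]);
translate([413, 1553, 0]) cube([78, 78, 481]);
translate([2294, 109, 0]) cube([78, 78, 481]);
translate([2294, 1553, 0]) cube([78, 78, 481]);
translate([491, 109, 193]) cube([1803, 30, 180]);
translate([491, 1601, 193]) cube([1803, 30, 180]);
translate([413, 187, 193]) cube([30, 1366, 180]);
translate([2342, 187, 193]) cube([30, 1366, 180]);
translate([582, 109, 373]) cube([80, 1522, 23]);
translate([753, 109, 373]) cube([80, 1522, 23]);
translate([924, 109, 373]) cube([80, 1522, 23]);
translate([1095, 109, 373]) cube([80, 1522, 23]);
translate([1266, 109, 373]) cube([80, 1522, 23]);
translate([1437, 109, 373]) cube([80, 1522, 23]);
translate([1608, 109, 373]) cube([80, 1522, 23]);
translate([1779, 109, 373]) cube([80, 1522, 23]);
translate([1950, 109, 373]) cube([80, 1522, 23]);
translate([2121, 109, 373]) cube([80, 1522, 23]);


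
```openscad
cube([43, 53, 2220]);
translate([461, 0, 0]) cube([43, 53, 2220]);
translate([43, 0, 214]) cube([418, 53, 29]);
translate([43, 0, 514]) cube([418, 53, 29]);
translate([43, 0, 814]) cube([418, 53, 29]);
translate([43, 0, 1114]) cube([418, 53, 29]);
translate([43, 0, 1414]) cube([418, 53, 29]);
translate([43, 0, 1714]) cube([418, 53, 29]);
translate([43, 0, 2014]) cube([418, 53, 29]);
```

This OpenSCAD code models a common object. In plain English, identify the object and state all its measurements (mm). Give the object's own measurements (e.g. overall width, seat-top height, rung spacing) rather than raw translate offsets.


A straight ladder. Two 43×53 mm vertical rails, 2220 mm tall, stand 504 mm apart (outside-to-outside) with their front faces coplanar on the −y side. 7 rungs, each 53 mm deep and 29 mm tall, span between the inner faces of the rails, front faces flush with the rails. The lowest rung's underside is at z = 214 mm and rungs are spaced 300 mm apart (underside to underside).


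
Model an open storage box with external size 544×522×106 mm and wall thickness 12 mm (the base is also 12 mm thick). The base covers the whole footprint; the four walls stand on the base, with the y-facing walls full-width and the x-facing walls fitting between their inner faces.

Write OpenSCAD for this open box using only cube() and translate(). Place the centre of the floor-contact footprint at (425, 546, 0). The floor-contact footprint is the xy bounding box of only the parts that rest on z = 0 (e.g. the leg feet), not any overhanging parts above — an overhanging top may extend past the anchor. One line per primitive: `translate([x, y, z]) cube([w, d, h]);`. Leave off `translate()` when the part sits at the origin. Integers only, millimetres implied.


translate([153, 285, 0]) cube([544, 522, 12]);
translate([153, 285, 12]) cube([544, 12, 94]);
translate([153, 795, 12]) cube([544, 12, 94]);
translate([153, 297, 12]) cube([12, 498, 94]);
translate([685, 297, 12]) cube([12, 498, 94]);


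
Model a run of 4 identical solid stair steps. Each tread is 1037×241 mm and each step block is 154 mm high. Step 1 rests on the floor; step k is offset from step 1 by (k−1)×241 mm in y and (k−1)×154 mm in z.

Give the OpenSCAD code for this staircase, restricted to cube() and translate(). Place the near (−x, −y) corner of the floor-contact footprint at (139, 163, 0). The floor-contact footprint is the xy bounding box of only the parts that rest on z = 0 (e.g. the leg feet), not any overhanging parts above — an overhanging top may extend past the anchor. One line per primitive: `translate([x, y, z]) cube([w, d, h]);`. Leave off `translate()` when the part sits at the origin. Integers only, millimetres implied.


translate([139, 163, 0]) cube([1037, 241, 154]);
translate([139, 404, 154]) cube([1037, 241, 154]);
translate([139, 645, 308]) cube([1037, 241, 154]);
translate([139, 886, 462]) cube([1037, 241, 154]);


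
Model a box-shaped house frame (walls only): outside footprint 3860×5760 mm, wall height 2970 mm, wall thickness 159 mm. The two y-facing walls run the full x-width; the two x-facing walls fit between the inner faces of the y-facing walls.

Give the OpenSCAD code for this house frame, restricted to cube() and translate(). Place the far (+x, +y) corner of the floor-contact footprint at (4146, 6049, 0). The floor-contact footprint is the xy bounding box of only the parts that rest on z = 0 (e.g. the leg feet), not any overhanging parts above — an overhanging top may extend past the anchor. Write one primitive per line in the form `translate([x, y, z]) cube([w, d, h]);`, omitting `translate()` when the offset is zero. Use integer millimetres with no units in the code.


translate([286, 289, 0]) cube([3860, 159, 2970]);
translate([286, 5890, 0]) cube([3860, 159, 2970]);
translate([286, 448, 0]) cube([159, 5442, 2970]);
translate([3987, 448, 0]) cube([159, 5442, 2970]);


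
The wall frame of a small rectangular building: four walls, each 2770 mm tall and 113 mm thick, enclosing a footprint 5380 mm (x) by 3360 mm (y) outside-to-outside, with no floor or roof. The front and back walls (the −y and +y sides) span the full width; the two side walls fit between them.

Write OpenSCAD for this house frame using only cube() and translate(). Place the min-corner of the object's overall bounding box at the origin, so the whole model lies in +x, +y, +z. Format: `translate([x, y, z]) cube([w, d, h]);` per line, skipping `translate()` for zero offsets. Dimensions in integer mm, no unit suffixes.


cube([5380, 113, 2770]);
translate([0, 3247, 0]) cube([5380, 113, 2770]);
translate([0, 113, 0]) cube([113, 3134, 2770]);
translate([5267, 113, 0]) cube([113, 3134, 2770]);


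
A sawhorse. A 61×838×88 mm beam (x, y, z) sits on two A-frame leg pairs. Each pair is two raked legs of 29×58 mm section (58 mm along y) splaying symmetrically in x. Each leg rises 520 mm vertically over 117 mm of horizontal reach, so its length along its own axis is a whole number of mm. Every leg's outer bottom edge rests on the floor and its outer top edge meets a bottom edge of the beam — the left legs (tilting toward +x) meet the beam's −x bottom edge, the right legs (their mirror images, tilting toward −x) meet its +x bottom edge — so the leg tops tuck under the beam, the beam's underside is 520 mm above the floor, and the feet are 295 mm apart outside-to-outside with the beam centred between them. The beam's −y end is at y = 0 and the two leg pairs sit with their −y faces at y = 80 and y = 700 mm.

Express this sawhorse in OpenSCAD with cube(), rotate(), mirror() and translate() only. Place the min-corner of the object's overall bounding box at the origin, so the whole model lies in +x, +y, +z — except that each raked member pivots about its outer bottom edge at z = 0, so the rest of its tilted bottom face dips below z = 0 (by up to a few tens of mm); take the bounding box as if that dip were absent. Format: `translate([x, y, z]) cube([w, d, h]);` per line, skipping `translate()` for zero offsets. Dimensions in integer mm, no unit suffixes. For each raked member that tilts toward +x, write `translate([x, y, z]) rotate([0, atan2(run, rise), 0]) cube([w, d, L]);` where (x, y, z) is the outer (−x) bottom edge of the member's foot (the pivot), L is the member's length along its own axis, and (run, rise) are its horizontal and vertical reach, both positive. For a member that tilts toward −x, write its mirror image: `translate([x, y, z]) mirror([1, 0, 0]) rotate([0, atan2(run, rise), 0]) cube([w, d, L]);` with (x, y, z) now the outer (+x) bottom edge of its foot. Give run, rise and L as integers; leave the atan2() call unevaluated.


translate([117, 0, 520]) cube([61, 838, 88]);
translate([0, 80, 0]) rotate([0, atan2(117, 520), 0]) cube([29, 58, 533]);
translate([295, 80, 0]) mirror([1, 0, 0]) rotate([0, atan2(117, 520), 0]) cube([29, 58, 533]);
translate([0, 700, 0]) rotate([0, atan2(117, 520), 0]) cube([29, 58, 533]);
translate([295, 700, 0]) mirror([1, 0, 0]) rotate([0, atan2(117, 520), 0]) cube([29, 58, 533]);


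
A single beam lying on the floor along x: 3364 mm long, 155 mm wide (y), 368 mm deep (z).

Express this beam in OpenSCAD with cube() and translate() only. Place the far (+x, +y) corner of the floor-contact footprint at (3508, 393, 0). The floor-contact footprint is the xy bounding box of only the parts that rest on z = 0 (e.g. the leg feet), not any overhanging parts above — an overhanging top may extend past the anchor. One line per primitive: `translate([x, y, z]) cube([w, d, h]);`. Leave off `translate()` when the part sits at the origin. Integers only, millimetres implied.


translate([144, 238, 0]) cube([3364, 155, 368]);


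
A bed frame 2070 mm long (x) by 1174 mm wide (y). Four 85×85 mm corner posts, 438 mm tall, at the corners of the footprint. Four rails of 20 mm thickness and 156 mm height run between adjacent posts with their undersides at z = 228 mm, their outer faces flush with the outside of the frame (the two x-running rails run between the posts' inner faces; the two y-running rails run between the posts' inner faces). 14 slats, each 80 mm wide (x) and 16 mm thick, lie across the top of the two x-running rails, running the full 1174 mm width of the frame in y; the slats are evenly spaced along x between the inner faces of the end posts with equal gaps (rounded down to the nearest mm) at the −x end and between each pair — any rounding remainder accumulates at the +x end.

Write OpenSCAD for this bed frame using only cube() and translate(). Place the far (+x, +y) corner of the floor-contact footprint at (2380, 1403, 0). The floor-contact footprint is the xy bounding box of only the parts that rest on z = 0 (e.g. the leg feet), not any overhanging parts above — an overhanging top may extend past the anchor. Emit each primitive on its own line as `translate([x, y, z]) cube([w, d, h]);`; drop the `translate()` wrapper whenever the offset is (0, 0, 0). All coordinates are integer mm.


// slat z = rail_z + rail_h = 228 + 156 = 384
// slat gap = ⌊(1900 − 14·80) / 15⌋ = 52
translate([310, 229, 0]) cube([85, 85, 438]);
translate([310, 1318, 0]) cube([85, 85, 438]);
translate([2295, 229, 0]) cube([85, 85, 438]);
translate([2295, 1318, 0]) cube([85, 85, 438]);
translate([395, 229, 228]) cube([1900, 20, 156]);
translate([395, 1383, 228]) cube([1900, 20, 156]);
translate([310, 314, 228]) cube([20, 1004, 156]);
translate([2360, 314, 228]) cube([20, 1004, 156]);
translate([447, 229, 384]) cube([80, 1174, 16]);
translate([579, 229, 384]) cube([80, 1174, 16]);
translate([711, 229, 384]) cube([80, 1174, 16]);
translate([843, 229, 384]) cube([80, 1174, 16]);
translate([975, 229, 384]) cube([80, 1174, 16]);
translate([1107, 229, 384]) cube([80, 1174, 16]);
translate([1239, 229, 384]) cube([80, 1174, 16]);
translate([1371, 229, 384]) cube([80, 1174, 16]);
translate([1503, 229, 384]) cube([80, 1174, 16]);
translate([1635, 229, 384]) cube([80, 1174, 16]);
translate([1767, 229, 384]) cube([80, 1174, 16]);
translate([1899, 229, 384]) cube([80, 1174, 16]);
translate([2031, 229, 384]) cube([80, 1174, 16]);
translate([2163, 229, 384]) cube([80, 1174, 16]);


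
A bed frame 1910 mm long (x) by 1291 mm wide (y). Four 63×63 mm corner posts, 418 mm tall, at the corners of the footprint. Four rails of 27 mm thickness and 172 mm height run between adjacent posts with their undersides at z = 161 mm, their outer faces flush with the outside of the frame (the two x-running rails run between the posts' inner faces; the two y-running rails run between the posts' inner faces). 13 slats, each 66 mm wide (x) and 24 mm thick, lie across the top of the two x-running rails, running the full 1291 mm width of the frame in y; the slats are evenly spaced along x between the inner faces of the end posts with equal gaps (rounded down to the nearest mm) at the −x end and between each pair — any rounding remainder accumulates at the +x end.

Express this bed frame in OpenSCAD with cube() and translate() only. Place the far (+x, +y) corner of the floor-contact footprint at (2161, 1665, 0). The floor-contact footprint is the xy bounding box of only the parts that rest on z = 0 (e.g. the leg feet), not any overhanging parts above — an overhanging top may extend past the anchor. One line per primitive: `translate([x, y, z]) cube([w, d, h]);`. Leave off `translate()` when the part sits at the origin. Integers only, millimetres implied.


translate([251, 374, 0]) cube([63, 63, 418]);
translate([251, 1602, 0]) cube([63, 63, 418]);
translate([2098, 374, 0]) cube([63, 63, 418]);
translate([2098, 1602, 0]) cube([63, 63, 418]);
translate([314, 374, 161]) cube([1784, 27, 172]);
translate([314, 1638, 161]) cube([1784, 27, 172]);
translate([251, 437, 161]) cube([27, 1165, 172]);
translate([2134, 437, 161]) cube([27, 1165, 172]);
translate([380, 374, 333]) cube([66, 1291, 24]);
translate([512, 374, 333]) cube([66, 1291, 24]);
translate([644, 374, 333]) cube([66, 1291, 24]);
translate([776, 374, 333]) cube([66, 1291, 24]);
translate([908, 374, 333]) cube([66, 1291, 24]);
translate([1040, 374, 333]) cube([66, 1291, 24]);
translate([1172, 374, 333]) cube([66, 1291, 24]);
translate([1304, 374, 333]) cube([66, 1291, 24]);
translate([1436, 374, 333]) cube([66, 1291, 24]);
translate([1568, 374, 333]) cube([66, 1291, 24]);
translate([1700, 374, 333]) cube([66, 1291, 24]);
translate([1832, 374, 333]) cube([66, 1291, 24]);
translate([1964, 374, 333]) cube([66, 1291, 24]);


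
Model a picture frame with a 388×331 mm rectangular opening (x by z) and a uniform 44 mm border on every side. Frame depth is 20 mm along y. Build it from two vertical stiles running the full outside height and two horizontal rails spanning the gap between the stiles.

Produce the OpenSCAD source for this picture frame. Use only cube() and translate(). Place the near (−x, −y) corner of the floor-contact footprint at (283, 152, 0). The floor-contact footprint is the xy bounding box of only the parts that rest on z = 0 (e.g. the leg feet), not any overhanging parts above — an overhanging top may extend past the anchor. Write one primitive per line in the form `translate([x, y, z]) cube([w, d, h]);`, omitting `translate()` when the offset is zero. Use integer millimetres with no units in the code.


translate([283, 152, 0]) cube([44, 20, 419]);
translate([715, 152, 0]) cube([44, 20, 419]);
translate([327, 152, 0]) cube([388, 20, 44]);
translate([327, 152, 375]) cube([388, 20, 44]);


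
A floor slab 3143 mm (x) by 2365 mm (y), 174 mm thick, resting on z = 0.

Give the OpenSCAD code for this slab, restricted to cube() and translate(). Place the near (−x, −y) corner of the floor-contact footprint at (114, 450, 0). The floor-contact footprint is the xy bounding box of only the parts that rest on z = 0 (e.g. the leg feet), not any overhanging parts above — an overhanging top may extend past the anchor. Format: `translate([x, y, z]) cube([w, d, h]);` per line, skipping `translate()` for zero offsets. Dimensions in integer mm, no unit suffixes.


translate([114, 450, 0]) cube([3143, 2365, 174]);


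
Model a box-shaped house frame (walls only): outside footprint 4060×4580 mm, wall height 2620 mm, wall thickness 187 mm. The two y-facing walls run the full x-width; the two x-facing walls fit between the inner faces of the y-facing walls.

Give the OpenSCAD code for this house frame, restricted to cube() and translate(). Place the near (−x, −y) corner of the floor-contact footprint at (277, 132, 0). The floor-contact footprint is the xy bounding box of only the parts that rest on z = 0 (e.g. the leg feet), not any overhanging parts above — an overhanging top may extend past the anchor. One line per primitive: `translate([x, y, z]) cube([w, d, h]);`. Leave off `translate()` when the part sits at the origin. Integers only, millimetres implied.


translate([277, 132, 0]) cube([4060, 187, 2620]);
translate([277, 4525, 0]) cube([4060, 187, 2620]);
translate([277, 319, 0]) cube([187, 4206, 2620]);
translate([4150, 319, 0]) cube([187, 4206, 2620]);


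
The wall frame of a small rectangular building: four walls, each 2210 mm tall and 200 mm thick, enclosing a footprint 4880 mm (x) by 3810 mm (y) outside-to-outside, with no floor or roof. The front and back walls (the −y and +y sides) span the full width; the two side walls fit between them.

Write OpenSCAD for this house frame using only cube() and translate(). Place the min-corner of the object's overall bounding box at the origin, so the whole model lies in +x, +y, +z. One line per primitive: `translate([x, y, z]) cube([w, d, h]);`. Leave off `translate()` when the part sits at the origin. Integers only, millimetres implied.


cube([4880, 200, 2210]);
translate([0, 3610, 0]) cube([4880, 200, 2210]);
translate([0, 200, 0]) cube([200, 3410, 2210]);
translate([4680, 200, 0]) cube([200, 3410, 2210]);


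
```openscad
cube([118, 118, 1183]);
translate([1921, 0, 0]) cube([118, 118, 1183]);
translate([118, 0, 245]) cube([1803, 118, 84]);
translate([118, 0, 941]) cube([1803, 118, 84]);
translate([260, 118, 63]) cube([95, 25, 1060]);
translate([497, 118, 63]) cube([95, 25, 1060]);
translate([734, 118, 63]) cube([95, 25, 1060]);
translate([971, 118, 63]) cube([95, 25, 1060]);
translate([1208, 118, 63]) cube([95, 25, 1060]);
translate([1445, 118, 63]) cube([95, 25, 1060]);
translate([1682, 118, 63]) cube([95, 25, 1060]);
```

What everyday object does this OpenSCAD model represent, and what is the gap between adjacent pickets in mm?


A fence section. The picket gap is 142 mm.

Two posts, two rails, 7 pickets — a fence section. Span 1803 mm holds 7 pickets of 95 mm with 8 equal gaps: ⌊(1803 − 7·95) / 8⌋ = 142 mm.


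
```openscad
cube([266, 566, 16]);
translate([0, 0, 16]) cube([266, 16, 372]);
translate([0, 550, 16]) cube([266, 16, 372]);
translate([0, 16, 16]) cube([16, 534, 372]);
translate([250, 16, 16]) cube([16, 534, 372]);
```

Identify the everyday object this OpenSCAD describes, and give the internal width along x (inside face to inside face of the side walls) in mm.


An open box. The internal width is 234 mm.

A 266×566 base slab with four walls standing on it — an open box. The base is 266 mm wide and the walls are 16 mm thick, so the internal width is 266 − 2 × 16 = 234 mm.


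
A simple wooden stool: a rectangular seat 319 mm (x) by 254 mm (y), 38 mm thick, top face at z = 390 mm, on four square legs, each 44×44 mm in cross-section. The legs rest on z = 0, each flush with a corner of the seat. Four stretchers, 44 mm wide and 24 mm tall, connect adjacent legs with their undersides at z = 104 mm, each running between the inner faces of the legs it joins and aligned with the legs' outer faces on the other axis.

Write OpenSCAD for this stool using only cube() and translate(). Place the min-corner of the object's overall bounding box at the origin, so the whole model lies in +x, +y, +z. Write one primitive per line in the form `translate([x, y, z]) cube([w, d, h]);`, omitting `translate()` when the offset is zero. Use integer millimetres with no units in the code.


// leg_h = 390 - 38 = 352
// stretcher span = 319 - 2*44 = 231
translate([0, 0, 352]) cube([319, 254, 38]);
cube([44, 44, 352]);
translate([275, 0, 0]) cube([44, 44, 352]);
translate([0, 210, 0]) cube([44, 44, 352]);
translate([275, 210, 0]) cube([44, 44, 352]);
translate([44, 0, 104]) cube([231, 44, 24]);
translate([44, 210, 104]) cube([231, 44, 24]);
translate([0, 44, 104]) cube([44, 166, 24]);
translate([275, 44, 104]) cube([44, 166, 24]);


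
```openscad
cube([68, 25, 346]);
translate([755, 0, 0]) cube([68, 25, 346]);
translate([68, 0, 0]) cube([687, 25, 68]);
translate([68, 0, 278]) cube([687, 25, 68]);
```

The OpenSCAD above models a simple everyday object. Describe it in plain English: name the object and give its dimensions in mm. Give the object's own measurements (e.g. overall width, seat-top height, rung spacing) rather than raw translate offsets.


A rectangular picture frame lying in the x–z plane (depth along y). The opening is 687 mm wide (x) by 210 mm tall (z), surrounded by a border 68 mm wide on all four sides. The frame is 25 mm deep and is made of two full-height vertical stiles with two horizontal rails fitted between them.
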